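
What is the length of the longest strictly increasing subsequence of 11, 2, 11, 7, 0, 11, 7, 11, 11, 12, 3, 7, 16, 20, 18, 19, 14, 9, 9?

7

Let dp[i] be the longest increasing subsequence ending at position i. Then dp = [1, 1, 2, 2, 1, 3, 2, 3, 3, 4, 2, 3, 5, 6, 6, 7, 5, 4, 4].
The maximum is 7; one witness is 2, 7, 11, 12, 16, 18, 19 at positions 2,4,6,10,13,15,16.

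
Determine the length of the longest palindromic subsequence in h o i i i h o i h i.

7

Using dp[i][j] = 2 + dp[i+1][j−1] if the ends match, else max(dp[i+1][j], dp[i][j−1]):
dp[1][10] = 7. A witness is hoiiioh at positions 1,2,3,4,5,7,9.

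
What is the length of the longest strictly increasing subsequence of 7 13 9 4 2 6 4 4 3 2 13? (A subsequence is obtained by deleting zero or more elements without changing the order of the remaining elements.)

3

One longest increasing subsequence is 7, 9, 13 (positions 1,3,11), of length 3; no longer one exists.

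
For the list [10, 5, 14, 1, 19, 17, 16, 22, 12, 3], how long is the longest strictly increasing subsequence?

4

One longest increasing subsequence is 10, 14, 19, 22 (positions 1,3,5,8), of length 4; no longer one exists.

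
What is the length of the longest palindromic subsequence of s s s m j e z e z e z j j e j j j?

One longest palindromic subsequence is jezezezej (positions 5,6,7,8,9,10,11,14,17); it reads the same forward and backward, and the interval DP gives dp[1][17] = 9.

9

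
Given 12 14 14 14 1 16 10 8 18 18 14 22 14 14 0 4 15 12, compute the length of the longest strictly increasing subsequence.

One longest increasing subsequence is 12, 14, 16, 18, 22 (positions 1,2,6,9,12), of length 5; no longer one exists.

5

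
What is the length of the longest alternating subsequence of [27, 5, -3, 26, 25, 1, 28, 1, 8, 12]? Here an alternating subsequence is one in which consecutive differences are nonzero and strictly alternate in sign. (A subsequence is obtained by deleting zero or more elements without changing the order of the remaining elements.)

Track the best alternating length ending on an up-step vs a down-step at each position: up/down = 1/1, 1/2, 1/2, 3/2, 3/4, 3/4, 5/1, 3/6, 7/6, 7/6.
The maximum over both is 7; one such subsequence is 27, 5, 26, 25, 28, 1, 8.

7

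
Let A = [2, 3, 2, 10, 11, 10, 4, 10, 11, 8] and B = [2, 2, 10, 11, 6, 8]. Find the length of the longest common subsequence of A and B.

5

A longest common subsequence is 2, 2, 10, 11, 8 (length 5); the LCS DP confirms no longer common subsequence exists.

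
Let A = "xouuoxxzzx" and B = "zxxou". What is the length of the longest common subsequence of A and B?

3

A longest common subsequence is xou (length 3); the LCS DP confirms no longer common subsequence exists.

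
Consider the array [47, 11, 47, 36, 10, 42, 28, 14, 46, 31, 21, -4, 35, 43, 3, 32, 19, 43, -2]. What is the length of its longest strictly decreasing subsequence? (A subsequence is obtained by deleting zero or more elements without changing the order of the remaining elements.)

One longest decreasing subsequence is 47, 36, 28, 14, 3, -2 (positions 1,4,7,8,15,19), of length 6; no longer one exists.

6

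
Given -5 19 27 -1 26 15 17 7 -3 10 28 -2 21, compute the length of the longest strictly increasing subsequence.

5

Let dp[i] be the longest increasing subsequence ending at position i. Then dp = [1, 2, 3, 2, 3, 3, 4, 3, 2, 4, 5, 3, 5].
The maximum is 5; one witness is -5, -1, 15, 17, 28 at positions 1,4,6,7,11.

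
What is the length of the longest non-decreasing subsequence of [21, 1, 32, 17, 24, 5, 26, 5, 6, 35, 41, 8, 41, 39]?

7

Let dp[i] be the longest non-decreasing subsequence ending at position i. Then dp = [1, 1, 2, 2, 3, 2, 4, 3, 4, 5, 6, 5, 7, 6].
The maximum is 7; one witness is 1, 17, 24, 26, 35, 41, 41 at positions 2,4,5,7,10,11,13.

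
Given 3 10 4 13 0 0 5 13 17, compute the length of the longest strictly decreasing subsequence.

3

Let dp[i] be the longest decreasing subsequence ending at position i. Then dp = [1, 1, 2, 1, 3, 3, 2, 1, 1].
The maximum is 3; one witness is 10, 4, 0 at positions 2,3,5.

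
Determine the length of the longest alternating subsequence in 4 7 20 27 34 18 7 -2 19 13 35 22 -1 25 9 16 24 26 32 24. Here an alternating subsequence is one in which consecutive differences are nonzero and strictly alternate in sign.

11

A longest alternating subsequence is 4, 20, 18, 19, 13, 35, 22, 25, 9, 26, 24 (positions 1,3,6,9,10,11,12,14,15,18,20); its 10 consecutive differences strictly alternate in sign, and length 11 is optimal.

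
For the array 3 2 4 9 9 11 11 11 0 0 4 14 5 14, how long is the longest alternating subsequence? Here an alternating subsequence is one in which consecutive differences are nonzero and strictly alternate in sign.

7

Track the best alternating length ending on an up-step vs a down-step at each position: up/down = 1/1, 1/2, 3/1, 3/1, 3/1, 3/1, 3/1, 3/1, 1/4, 1/4, 5/4, 5/1, 5/6, 7/1.
The maximum over both is 7; one such subsequence is 3, 2, 4, 0, 14, 5, 14.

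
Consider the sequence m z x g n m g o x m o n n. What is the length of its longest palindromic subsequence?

7

One longest palindromic subsequence is mxgmgxm (positions 1,3,4,6,7,9,10); it reads the same forward and backward, and the interval DP gives dp[1][13] = 7.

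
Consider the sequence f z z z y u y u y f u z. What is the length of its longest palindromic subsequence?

One longest palindromic subsequence is zuyuyuz (positions 2,6,7,8,9,11,12); it reads the same forward and backward, and the interval DP gives dp[1][12] = 7.

7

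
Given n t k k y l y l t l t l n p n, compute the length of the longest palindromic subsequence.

One longest palindromic subsequence is nltltln (positions 1,8,9,10,11,12,15); it reads the same forward and backward, and the interval DP gives dp[1][15] = 7.

7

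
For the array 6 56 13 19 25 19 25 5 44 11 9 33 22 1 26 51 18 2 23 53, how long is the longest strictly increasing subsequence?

7

Let dp[i] be the longest increasing subsequence ending at position i. Then dp = [1, 2, 2, 3, 4, 3, 4, 1, 5, 2, 2, 5, 4, 1, 5, 6, 3, 2, 5, 7].
The maximum is 7; one witness is 6, 13, 19, 25, 44, 51, 53 at positions 1,3,4,5,9,16,20.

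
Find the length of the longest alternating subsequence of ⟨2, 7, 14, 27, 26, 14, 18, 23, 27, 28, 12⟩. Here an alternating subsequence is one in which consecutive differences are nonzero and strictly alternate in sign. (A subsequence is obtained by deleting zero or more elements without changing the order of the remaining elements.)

Track the best alternating length ending on an up-step vs a down-step at each position: up/down = 1/1, 2/1, 2/1, 2/1, 2/3, 2/3, 4/3, 4/3, 4/1, 4/1, 2/5.
The maximum over both is 5; one such subsequence is 2, 27, 14, 18, 12.

5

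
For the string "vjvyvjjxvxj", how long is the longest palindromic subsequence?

7

One longest palindromic subsequence is vjvyvjv (positions 1,2,3,4,5,7,9); it reads the same forward and backward, and the interval DP gives dp[1][11] = 7.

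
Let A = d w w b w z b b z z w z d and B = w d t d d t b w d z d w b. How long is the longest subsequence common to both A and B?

A longest common subsequence is dbwzb (length 5); the LCS DP confirms no longer common subsequence exists.

5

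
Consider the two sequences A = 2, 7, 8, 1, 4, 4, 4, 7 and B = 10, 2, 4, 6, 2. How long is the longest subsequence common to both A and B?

Backtracking the LCS table gives one alignment: 2 (A1,B2) → 4 (A5,B3).
So the longest common subsequence has length 2.

2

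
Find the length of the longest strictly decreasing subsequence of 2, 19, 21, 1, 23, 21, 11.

3

Let dp[i] be the longest decreasing subsequence ending at position i. Then dp = [1, 1, 1, 2, 1, 2, 3].
The maximum is 3; one witness is 23, 21, 11 at positions 5,6,7.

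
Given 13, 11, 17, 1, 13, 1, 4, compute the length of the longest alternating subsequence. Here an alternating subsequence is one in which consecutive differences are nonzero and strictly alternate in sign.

Track the best alternating length ending on an up-step vs a down-step at each position: up/down = 1/1, 1/2, 3/1, 1/4, 5/4, 1/6, 7/6.
The maximum over both is 7; one such subsequence is 13, 11, 17, 1, 13, 1, 4.

7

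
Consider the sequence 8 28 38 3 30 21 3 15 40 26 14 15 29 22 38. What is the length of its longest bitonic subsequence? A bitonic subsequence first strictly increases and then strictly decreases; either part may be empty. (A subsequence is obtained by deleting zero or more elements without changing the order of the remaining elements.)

Let inc[i] be the LIS ending at i and dec[i] the longest strictly decreasing subsequence starting at i. inc = [1, 2, 3, 1, 3, 2, 1, 2, 4, 3, 2, 3, 4, 4, 5], dec = [2, 4, 5, 1, 4, 3, 1, 2, 3, 2, 1, 1, 2, 1, 1].
max_i inc[i]+dec[i]−1 = 7, with one witness 8, 28, 38, 30, 21, 15, 14.

7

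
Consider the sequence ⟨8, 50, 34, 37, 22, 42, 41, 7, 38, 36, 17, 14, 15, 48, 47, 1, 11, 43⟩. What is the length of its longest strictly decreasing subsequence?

8

One longest decreasing subsequence is 50, 42, 41, 38, 36, 17, 14, 1 (positions 2,6,7,9,10,11,12,16), of length 8; no longer one exists.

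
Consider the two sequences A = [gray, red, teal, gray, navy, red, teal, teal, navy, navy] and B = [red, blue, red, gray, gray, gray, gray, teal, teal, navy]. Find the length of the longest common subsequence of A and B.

Backtracking the LCS table gives one alignment: gray (A1,B6) → gray (A4,B7) → teal (A7,B8) → teal (A8,B9) → navy (A10,B10).
So the longest common subsequence has length 5.

5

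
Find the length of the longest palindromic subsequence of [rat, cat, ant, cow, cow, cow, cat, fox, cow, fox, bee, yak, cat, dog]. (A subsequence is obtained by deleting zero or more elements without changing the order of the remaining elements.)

Using dp[i][j] = 2 + dp[i+1][j−1] if the ends match, else max(dp[i+1][j], dp[i][j−1]):
dp[1][14] = 6. A witness is cat cow cow cow cow cat at positions 2,4,5,6,9,13.

6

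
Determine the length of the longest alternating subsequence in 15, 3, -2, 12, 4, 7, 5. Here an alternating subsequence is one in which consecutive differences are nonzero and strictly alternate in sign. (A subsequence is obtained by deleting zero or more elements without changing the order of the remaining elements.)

A longest alternating subsequence is 15, 3, 12, 4, 7, 5 (positions 1,2,4,5,6,7); its 5 consecutive differences strictly alternate in sign, and length 6 is optimal.

6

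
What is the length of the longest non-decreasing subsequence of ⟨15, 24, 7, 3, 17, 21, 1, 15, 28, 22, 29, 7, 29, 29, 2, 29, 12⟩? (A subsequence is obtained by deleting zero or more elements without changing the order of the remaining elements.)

8

Let dp[i] be the longest non-decreasing subsequence ending at position i. Then dp = [1, 2, 1, 1, 2, 3, 1, 2, 4, 4, 5, 2, 6, 7, 2, 8, 3].
The maximum is 8; one witness is 15, 17, 21, 28, 29, 29, 29, 29 at positions 1,5,6,9,11,13,14,16.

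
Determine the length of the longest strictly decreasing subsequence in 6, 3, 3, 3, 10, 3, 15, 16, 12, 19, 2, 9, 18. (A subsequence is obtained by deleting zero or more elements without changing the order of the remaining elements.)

Let dp[i] be the longest decreasing subsequence ending at position i. Then dp = [1, 2, 2, 2, 1, 2, 1, 1, 2, 1, 3, 3, 2].
The maximum is 3; one witness is 6, 3, 2 at positions 1,2,11.

3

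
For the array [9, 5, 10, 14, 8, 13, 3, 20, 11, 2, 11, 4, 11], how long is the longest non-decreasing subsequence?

One longest non-decreasing subsequence is 9, 10, 11, 11, 11 (positions 1,3,9,11,13), of length 5; no longer one exists.

5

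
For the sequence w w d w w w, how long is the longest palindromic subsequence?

5

One longest palindromic subsequence is wwwww (positions 1,2,4,5,6); it reads the same forward and backward, and the interval DP gives dp[1][6] = 5.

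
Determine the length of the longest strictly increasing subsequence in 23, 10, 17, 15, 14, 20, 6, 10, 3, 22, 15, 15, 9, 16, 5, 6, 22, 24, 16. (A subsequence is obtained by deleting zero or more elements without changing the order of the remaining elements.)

6

One longest increasing subsequence is 10, 14, 15, 16, 22, 24 (positions 2,5,11,14,17,18), of length 6; no longer one exists.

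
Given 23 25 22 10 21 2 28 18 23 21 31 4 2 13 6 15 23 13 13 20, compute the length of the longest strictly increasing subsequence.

5

Let dp[i] be the longest increasing subsequence ending at position i. Then dp = [1, 2, 1, 1, 2, 1, 3, 2, 3, 3, 4, 2, 1, 3, 3, 4, 5, 4, 4, 5].
The maximum is 5; one witness is 2, 4, 13, 15, 23 at positions 6,12,14,16,17.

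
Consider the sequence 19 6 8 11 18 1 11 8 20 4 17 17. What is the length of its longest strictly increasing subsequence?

Scanning left to right, the best length ending at each element is: 19→1, 6→1, 8→2, 11→3, 18→4, 1→1, 11→3, 8→2, 20→5, 4→2, 17→4, 17→4.
So the longest increasing subsequence has length 5, e.g. 6, 8, 11, 18, 20.

5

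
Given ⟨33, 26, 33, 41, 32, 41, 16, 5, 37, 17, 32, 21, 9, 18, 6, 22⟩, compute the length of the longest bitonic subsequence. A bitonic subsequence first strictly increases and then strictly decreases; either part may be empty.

8

One longest bitonic subsequence is 26, 33, 41, 37, 32, 21, 18, 6 (positions 2,3,4,9,11,12,14,15): it rises to 41 then falls. Length 8 is optimal.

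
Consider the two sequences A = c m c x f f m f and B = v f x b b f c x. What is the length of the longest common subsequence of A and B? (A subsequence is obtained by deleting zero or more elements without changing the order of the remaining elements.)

Backtracking the LCS table gives one alignment: c (A3,B7) → x (A4,B8).
So the longest common subsequence has length 2.

2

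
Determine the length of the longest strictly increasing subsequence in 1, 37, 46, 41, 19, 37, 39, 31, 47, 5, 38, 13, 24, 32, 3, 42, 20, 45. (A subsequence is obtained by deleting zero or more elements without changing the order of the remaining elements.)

7

Let dp[i] be the longest increasing subsequence ending at position i. Then dp = [1, 2, 3, 3, 2, 3, 4, 3, 5, 2, 4, 3, 4, 5, 2, 6, 4, 7].
The maximum is 7; one witness is 1, 5, 13, 24, 32, 42, 45 at positions 1,10,12,13,14,16,18.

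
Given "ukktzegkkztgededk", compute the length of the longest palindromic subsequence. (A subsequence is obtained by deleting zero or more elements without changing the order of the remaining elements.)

8

One longest palindromic subsequence is kegkkgek (positions 2,6,7,8,9,12,15,17); it reads the same forward and backward, and the interval DP gives dp[1][17] = 8.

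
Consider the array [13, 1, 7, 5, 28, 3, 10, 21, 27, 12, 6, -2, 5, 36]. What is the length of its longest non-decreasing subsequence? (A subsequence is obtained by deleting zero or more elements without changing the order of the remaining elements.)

One longest non-decreasing subsequence is 1, 7, 10, 21, 27, 36 (positions 2,3,7,8,9,14), of length 6; no longer one exists.

6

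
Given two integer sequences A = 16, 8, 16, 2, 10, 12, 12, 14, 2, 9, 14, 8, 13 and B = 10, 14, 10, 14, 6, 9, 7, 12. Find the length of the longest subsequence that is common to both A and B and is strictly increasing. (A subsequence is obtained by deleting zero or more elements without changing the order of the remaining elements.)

2

A longest common strictly increasing subsequence is 10, 14 (length 2); it appears in order in both A and B, and no longer such subsequence exists.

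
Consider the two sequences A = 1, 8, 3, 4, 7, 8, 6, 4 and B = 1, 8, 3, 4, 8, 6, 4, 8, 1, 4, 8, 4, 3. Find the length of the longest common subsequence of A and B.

A longest common subsequence is 1, 8, 3, 4, 8, 6, 4 (length 7); the LCS DP confirms no longer common subsequence exists.

7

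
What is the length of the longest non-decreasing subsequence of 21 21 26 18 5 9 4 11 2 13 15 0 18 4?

6

Let dp[i] be the longest non-decreasing subsequence ending at position i. Then dp = [1, 2, 3, 1, 1, 2, 1, 3, 1, 4, 5, 1, 6, 2].
The maximum is 6; one witness is 5, 9, 11, 13, 15, 18 at positions 5,6,8,10,11,13.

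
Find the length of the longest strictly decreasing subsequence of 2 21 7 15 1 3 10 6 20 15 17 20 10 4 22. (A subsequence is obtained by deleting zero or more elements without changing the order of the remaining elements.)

5

One longest decreasing subsequence is 21, 15, 10, 6, 4 (positions 2,4,7,8,14), of length 5; no longer one exists.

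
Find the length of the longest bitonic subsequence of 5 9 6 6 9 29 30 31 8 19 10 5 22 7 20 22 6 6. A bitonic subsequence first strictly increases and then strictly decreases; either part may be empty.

One longest bitonic subsequence is 5, 6, 9, 29, 30, 31, 19, 10, 7, 6 (positions 1,3,5,6,7,8,10,11,14,18): it rises to 31 then falls. Length 10 is optimal.

10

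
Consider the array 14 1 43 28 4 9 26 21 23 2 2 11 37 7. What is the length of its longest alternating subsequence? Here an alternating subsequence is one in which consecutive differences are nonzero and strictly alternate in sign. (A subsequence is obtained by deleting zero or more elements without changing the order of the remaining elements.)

10

Track the best alternating length ending on an up-step vs a down-step at each position: up/down = 1/1, 1/2, 3/1, 3/4, 3/4, 5/4, 5/4, 5/6, 7/6, 3/8, 3/8, 9/8, 9/4, 9/10.
The maximum over both is 10; one such subsequence is 14, 1, 43, 4, 26, 21, 23, 2, 11, 7.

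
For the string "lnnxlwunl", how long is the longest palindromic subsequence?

5

Using dp[i][j] = 2 + dp[i+1][j−1] if the ends match, else max(dp[i+1][j], dp[i][j−1]):
dp[1][9] = 5. A witness is lnunl at positions 1,2,7,8,9.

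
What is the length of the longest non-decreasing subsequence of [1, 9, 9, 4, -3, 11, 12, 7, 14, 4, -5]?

6

Let dp[i] be the longest non-decreasing subsequence ending at position i. Then dp = [1, 2, 3, 2, 1, 4, 5, 3, 6, 3, 1].
The maximum is 6; one witness is 1, 9, 9, 11, 12, 14 at positions 1,2,3,6,7,9.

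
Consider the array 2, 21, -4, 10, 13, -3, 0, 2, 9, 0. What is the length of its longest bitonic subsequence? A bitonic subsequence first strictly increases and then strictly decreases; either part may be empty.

Let inc[i] be the LIS ending at i and dec[i] the longest strictly decreasing subsequence starting at i. inc = [1, 2, 1, 2, 3, 2, 3, 4, 5, 3], dec = [2, 4, 1, 3, 3, 1, 1, 2, 2, 1].
max_i inc[i]+dec[i]−1 = 6, with one witness -4, -3, 0, 2, 9, 0.

6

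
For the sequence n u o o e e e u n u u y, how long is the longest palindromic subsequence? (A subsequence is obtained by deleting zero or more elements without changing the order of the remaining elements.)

7

One longest palindromic subsequence is nueeeun (positions 1,2,5,6,7,8,9); it reads the same forward and backward, and the interval DP gives dp[1][12] = 7.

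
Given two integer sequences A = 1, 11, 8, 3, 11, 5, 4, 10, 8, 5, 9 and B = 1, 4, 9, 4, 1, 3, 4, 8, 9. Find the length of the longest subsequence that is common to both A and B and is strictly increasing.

For each value that appears in both, track the longest common increasing run ending there.
The best achievable length is 5; one witness is 1, 3, 4, 8, 9 (A-positions 1,4,7,9,11, B-positions 1,6,7,8,9).

5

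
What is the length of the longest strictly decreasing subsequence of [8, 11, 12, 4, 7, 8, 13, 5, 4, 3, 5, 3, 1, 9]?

Let dp[i] be the longest decreasing subsequence ending at position i. Then dp = [1, 1, 1, 2, 2, 2, 1, 3, 4, 5, 3, 5, 6, 2].
The maximum is 6; one witness is 8, 7, 5, 4, 3, 1 at positions 1,5,8,9,10,13.

6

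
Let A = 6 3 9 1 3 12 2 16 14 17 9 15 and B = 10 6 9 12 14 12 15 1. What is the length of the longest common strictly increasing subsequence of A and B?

A longest common strictly increasing subsequence is 6, 9, 12, 14, 15 (length 5); it appears in order in both A and B, and no longer such subsequence exists.

5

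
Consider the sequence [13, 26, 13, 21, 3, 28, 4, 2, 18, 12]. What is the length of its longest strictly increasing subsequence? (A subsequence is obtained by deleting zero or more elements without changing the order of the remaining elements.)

3

Let dp[i] be the longest increasing subsequence ending at position i. Then dp = [1, 2, 1, 2, 1, 3, 2, 1, 3, 3].
The maximum is 3; one witness is 13, 26, 28 at positions 1,2,6.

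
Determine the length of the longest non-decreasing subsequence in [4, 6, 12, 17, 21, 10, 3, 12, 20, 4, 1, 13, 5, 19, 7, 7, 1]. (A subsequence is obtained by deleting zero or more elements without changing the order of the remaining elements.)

One longest non-decreasing subsequence is 4, 6, 12, 12, 13, 19 (positions 1,2,3,8,12,14), of length 6; no longer one exists.

6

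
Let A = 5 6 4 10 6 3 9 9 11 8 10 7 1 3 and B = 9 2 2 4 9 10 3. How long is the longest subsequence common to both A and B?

4

A longest common subsequence is 4, 9, 10, 3 (length 4); the LCS DP confirms no longer common subsequence exists.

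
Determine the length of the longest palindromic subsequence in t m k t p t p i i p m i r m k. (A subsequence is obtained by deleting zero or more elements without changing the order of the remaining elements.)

6

Using dp[i][j] = 2 + dp[i+1][j−1] if the ends match, else max(dp[i+1][j], dp[i][j−1]):
dp[1][15] = 6. A witness is kpiipk at positions 3,7,8,9,10,15.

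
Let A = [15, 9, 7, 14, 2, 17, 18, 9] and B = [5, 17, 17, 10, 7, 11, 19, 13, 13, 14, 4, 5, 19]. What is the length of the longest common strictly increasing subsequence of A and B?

2

For each value that appears in both, track the longest common increasing run ending there.
The best achievable length is 2; one witness is 7, 14 (A-positions 3,4, B-positions 5,10).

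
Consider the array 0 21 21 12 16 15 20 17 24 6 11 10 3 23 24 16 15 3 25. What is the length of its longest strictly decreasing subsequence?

One longest decreasing subsequence is 21, 16, 15, 11, 10, 3 (positions 2,5,6,11,12,13), of length 6; no longer one exists.

6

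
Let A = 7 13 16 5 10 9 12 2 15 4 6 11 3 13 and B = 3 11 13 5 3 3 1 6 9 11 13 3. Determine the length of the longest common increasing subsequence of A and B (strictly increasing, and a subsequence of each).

4

A longest common strictly increasing subsequence is 5, 6, 11, 13 (length 4); it appears in order in both A and B, and no longer such subsequence exists.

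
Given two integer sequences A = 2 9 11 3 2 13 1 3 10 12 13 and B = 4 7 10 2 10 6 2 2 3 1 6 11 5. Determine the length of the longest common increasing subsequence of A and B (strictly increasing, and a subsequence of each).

2

A longest common strictly increasing subsequence is 2, 10 (length 2); it appears in order in both A and B, and no longer such subsequence exists.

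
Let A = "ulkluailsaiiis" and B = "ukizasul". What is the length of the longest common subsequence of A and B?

A longest common subsequence is ukias (length 5); the LCS DP confirms no longer common subsequence exists.

5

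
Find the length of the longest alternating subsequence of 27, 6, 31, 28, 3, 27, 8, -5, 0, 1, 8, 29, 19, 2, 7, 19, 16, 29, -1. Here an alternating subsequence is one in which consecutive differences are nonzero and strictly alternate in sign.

12

A longest alternating subsequence is 27, 6, 31, 3, 27, -5, 8, 2, 19, 16, 29, -1 (positions 1,2,3,5,6,8,11,14,16,17,18,19); its 11 consecutive differences strictly alternate in sign, and length 12 is optimal.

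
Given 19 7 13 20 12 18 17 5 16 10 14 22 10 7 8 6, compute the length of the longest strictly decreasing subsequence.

Let dp[i] be the longest decreasing subsequence ending at position i. Then dp = [1, 2, 2, 1, 3, 2, 3, 4, 4, 5, 5, 1, 6, 7, 7, 8].
The maximum is 8; one witness is 19, 18, 17, 16, 14, 10, 7, 6 at positions 1,6,7,9,11,13,14,16.

8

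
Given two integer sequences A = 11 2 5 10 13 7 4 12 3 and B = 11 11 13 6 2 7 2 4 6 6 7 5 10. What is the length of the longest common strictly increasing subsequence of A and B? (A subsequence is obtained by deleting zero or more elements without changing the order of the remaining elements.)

For each value that appears in both, track the longest common increasing run ending there.
The best achievable length is 3; one witness is 2, 5, 10 (A-positions 2,3,4, B-positions 5,12,13).

3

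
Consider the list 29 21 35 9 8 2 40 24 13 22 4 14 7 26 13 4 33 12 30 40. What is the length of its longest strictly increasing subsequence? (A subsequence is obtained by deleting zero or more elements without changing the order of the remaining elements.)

Let dp[i] be the longest increasing subsequence ending at position i. Then dp = [1, 1, 2, 1, 1, 1, 3, 2, 2, 3, 2, 3, 3, 4, 4, 2, 5, 4, 5, 6].
The maximum is 6; one witness is 9, 13, 22, 26, 33, 40 at positions 4,9,10,14,17,20.

6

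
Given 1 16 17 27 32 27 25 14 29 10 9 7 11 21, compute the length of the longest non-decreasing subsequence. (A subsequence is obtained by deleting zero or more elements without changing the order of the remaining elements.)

Let dp[i] be the longest non-decreasing subsequence ending at position i. Then dp = [1, 2, 3, 4, 5, 5, 4, 2, 6, 2, 2, 2, 3, 4].
The maximum is 6; one witness is 1, 16, 17, 27, 27, 29 at positions 1,2,3,4,6,9.

6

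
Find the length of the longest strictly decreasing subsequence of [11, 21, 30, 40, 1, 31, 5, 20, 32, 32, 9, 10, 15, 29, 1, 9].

One longest decreasing subsequence is 40, 31, 20, 9, 1 (positions 4,6,8,11,15), of length 5; no longer one exists.

5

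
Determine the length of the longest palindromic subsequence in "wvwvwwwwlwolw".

8

One longest palindromic subsequence is wwwwwwww (positions 1,3,5,6,7,8,10,13); it reads the same forward and backward, and the interval DP gives dp[1][13] = 8.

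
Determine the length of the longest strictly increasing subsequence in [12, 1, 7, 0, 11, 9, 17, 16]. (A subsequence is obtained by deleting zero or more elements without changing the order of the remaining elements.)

Scanning left to right, the best length ending at each element is: 12→1, 1→1, 7→2, 0→1, 11→3, 9→3, 17→4, 16→4.
So the longest increasing subsequence has length 4, e.g. 1, 7, 11, 17.

4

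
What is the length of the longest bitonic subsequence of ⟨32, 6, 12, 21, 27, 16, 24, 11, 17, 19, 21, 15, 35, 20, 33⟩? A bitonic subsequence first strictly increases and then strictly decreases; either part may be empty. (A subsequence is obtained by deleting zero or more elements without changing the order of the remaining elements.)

8

One longest bitonic subsequence is 6, 12, 16, 17, 19, 21, 35, 33 (positions 2,3,6,9,10,11,13,15): it rises to 35 then falls. Length 8 is optimal.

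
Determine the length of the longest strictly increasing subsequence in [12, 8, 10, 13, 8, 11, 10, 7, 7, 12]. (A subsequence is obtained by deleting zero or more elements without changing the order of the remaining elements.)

4

Scanning left to right, the best length ending at each element is: 12→1, 8→1, 10→2, 13→3, 8→1, 11→3, 10→2, 7→1, 7→1, 12→4.
So the longest increasing subsequence has length 4, e.g. 8, 10, 11, 12.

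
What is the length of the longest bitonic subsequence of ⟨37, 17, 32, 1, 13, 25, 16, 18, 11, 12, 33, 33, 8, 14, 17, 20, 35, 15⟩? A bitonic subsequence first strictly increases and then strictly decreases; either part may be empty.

One longest bitonic subsequence is 1, 11, 12, 14, 17, 20, 35, 15 (positions 4,9,10,14,15,16,17,18): it rises to 35 then falls. Length 8 is optimal.

8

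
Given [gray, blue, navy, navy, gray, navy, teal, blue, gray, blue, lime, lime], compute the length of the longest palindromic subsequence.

One longest palindromic subsequence is gray blue navy gray navy blue gray (positions 1,2,4,5,6,8,9); it reads the same forward and backward, and the interval DP gives dp[1][12] = 7.

7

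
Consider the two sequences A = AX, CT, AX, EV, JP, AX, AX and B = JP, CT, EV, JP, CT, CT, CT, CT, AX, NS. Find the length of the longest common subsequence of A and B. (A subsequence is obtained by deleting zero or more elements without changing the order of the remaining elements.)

4

Backtracking the LCS table gives one alignment: CT (A2,B2) → EV (A4,B3) → JP (A5,B4) → AX (A6,B9).
So the longest common subsequence has length 4.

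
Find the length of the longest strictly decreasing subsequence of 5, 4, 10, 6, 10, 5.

One longest decreasing subsequence is 10, 6, 5 (positions 3,4,6), of length 3; no longer one exists.

3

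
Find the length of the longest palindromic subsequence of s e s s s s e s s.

8

Using dp[i][j] = 2 + dp[i+1][j−1] if the ends match, else max(dp[i+1][j], dp[i][j−1]):
dp[1][9] = 8. A witness is sesssses at positions 1,2,3,4,5,6,7,9.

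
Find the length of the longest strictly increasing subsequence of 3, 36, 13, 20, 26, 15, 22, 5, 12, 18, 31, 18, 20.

5

Let dp[i] be the longest increasing subsequence ending at position i. Then dp = [1, 2, 2, 3, 4, 3, 4, 2, 3, 4, 5, 4, 5].
The maximum is 5; one witness is 3, 13, 20, 26, 31 at positions 1,3,4,5,11.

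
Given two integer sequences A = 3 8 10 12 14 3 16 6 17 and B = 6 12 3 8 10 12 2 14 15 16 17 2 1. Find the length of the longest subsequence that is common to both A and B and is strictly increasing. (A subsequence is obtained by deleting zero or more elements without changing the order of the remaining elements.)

A longest common strictly increasing subsequence is 3, 8, 10, 12, 14, 16, 17 (length 7); it appears in order in both A and B, and no longer such subsequence exists.

7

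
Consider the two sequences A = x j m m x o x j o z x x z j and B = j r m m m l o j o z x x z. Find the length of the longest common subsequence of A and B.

Backtracking the LCS table gives one alignment: j (A2,B1) → m (A3,B4) → m (A4,B5) → o (A6,B7) → j (A8,B8) → o (A9,B9) → z (A10,B10) → x (A11,B11) → x (A12,B12) → z (A13,B13).
So the longest common subsequence has length 10.

10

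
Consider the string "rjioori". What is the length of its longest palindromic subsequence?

Using dp[i][j] = 2 + dp[i+1][j−1] if the ends match, else max(dp[i+1][j], dp[i][j−1]):
dp[1][7] = 4. A witness is iooi at positions 3,4,5,7.

4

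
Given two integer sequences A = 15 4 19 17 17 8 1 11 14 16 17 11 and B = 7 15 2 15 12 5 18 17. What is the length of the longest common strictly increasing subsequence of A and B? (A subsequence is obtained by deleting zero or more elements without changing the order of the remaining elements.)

For each value that appears in both, track the longest common increasing run ending there.
The best achievable length is 2; one witness is 15, 17 (A-positions 1,4, B-positions 2,8).

2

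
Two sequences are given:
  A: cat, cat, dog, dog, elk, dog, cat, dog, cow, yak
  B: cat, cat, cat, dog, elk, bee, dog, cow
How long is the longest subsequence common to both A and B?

6

A longest common subsequence is cat, cat, dog, elk, dog, cow (length 6); the LCS DP confirms no longer common subsequence exists.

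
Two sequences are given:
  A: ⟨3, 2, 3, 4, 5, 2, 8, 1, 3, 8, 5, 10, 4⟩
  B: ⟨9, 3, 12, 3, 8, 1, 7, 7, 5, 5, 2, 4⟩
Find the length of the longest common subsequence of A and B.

6

A longest common subsequence is 3, 3, 8, 1, 5, 4 (length 6); the LCS DP confirms no longer common subsequence exists.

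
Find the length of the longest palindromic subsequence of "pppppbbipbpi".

One longest palindromic subsequence is ppppppp (positions 1,2,3,4,5,9,11); it reads the same forward and backward, and the interval DP gives dp[1][12] = 7.

7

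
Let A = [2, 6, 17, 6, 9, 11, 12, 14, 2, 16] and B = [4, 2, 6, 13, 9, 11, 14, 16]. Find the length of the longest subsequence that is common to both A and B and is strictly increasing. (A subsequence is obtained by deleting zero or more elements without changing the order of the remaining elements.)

6

For each value that appears in both, track the longest common increasing run ending there.
The best achievable length is 6; one witness is 2, 6, 9, 11, 14, 16 (A-positions 1,2,5,6,8,10, B-positions 2,3,5,6,7,8).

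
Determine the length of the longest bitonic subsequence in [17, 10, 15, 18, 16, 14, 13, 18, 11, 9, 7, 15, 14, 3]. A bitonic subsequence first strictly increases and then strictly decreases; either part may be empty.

One longest bitonic subsequence is 10, 15, 18, 16, 14, 13, 11, 9, 7, 3 (positions 2,3,4,5,6,7,9,10,11,14): it rises to 18 then falls. Length 10 is optimal.

10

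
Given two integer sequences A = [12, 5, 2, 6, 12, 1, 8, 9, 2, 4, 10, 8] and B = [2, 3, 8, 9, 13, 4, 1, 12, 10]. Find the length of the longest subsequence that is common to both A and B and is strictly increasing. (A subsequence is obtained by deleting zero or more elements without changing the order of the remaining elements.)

4

For each value that appears in both, track the longest common increasing run ending there.
The best achievable length is 4; one witness is 2, 8, 9, 10 (A-positions 3,7,8,11, B-positions 1,3,4,9).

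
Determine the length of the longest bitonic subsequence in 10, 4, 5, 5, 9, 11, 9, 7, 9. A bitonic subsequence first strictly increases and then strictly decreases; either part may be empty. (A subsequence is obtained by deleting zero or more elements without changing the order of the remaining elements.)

6

Let inc[i] be the LIS ending at i and dec[i] the longest strictly decreasing subsequence starting at i. inc = [1, 1, 2, 2, 3, 4, 3, 3, 4], dec = [3, 1, 1, 1, 2, 3, 2, 1, 1].
max_i inc[i]+dec[i]−1 = 6, with one witness 4, 5, 9, 11, 9, 7.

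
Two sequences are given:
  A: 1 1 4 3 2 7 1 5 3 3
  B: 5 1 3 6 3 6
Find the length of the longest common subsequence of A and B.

A longest common subsequence is 1, 3, 3 (length 3); the LCS DP confirms no longer common subsequence exists.

3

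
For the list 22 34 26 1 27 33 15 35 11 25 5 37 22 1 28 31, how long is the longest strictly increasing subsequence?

Let dp[i] be the longest increasing subsequence ending at position i. Then dp = [1, 2, 2, 1, 3, 4, 2, 5, 2, 3, 2, 6, 3, 1, 4, 5].
The maximum is 6; one witness is 22, 26, 27, 33, 35, 37 at positions 1,3,5,6,8,12.

6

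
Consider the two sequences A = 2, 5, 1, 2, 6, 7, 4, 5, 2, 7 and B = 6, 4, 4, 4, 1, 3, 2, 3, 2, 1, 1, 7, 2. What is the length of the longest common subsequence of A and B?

A longest common subsequence is 2, 1, 7, 2 (length 4); the LCS DP confirms no longer common subsequence exists.

4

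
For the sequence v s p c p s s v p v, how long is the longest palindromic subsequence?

7

Using dp[i][j] = 2 + dp[i+1][j−1] if the ends match, else max(dp[i+1][j], dp[i][j−1]):
dp[1][10] = 7. A witness is vspcpsv at positions 1,2,3,4,5,7,10.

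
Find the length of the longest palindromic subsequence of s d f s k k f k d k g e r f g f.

One longest palindromic subsequence is ffkdkff (positions 3,7,8,9,10,14,16); it reads the same forward and backward, and the interval DP gives dp[1][16] = 7.

7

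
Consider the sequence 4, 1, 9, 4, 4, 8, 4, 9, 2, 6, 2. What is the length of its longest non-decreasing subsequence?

Let dp[i] be the longest non-decreasing subsequence ending at position i. Then dp = [1, 1, 2, 2, 3, 4, 4, 5, 2, 5, 3].
The maximum is 5; one witness is 4, 4, 4, 8, 9 at positions 1,4,5,6,8.

5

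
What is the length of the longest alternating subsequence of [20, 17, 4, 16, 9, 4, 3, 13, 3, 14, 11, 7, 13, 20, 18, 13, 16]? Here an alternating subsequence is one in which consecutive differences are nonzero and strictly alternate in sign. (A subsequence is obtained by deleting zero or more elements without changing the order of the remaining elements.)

Track the best alternating length ending on an up-step vs a down-step at each position: up/down = 1/1, 1/2, 1/2, 3/2, 3/4, 1/4, 1/4, 5/4, 1/6, 7/4, 7/8, 7/8, 9/8, 9/1, 9/10, 9/10, 11/10.
The maximum over both is 11; one such subsequence is 20, 4, 16, 9, 13, 3, 14, 11, 20, 13, 16.

11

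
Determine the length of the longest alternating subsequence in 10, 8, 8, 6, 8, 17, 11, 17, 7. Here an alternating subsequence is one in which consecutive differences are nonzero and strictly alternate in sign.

A longest alternating subsequence is 10, 8, 17, 11, 17, 7 (positions 1,2,6,7,8,9); its 5 consecutive differences strictly alternate in sign, and length 6 is optimal.

6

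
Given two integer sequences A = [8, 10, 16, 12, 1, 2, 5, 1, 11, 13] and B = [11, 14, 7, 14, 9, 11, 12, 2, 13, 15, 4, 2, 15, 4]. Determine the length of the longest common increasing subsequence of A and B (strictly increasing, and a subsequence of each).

2

For each value that appears in both, track the longest common increasing run ending there.
The best achievable length is 2; one witness is 11, 13 (A-positions 9,10, B-positions 1,9).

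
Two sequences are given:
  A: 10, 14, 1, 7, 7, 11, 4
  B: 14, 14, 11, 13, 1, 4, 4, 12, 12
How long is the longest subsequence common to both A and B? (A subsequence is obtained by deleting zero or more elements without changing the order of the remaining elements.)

3

Backtracking the LCS table gives one alignment: 14 (A2,B2) → 1 (A3,B5) → 4 (A7,B7).
So the longest common subsequence has length 3.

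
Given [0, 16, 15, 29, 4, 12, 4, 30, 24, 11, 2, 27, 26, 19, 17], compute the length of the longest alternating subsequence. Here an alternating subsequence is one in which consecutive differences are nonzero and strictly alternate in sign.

11

A longest alternating subsequence is 0, 16, 15, 29, 4, 12, 4, 30, 24, 27, 26 (positions 1,2,3,4,5,6,7,8,9,12,13); its 10 consecutive differences strictly alternate in sign, and length 11 is optimal.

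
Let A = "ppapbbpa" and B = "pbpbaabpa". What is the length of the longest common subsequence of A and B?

6

Backtracking the LCS table gives one alignment: p (A1,B1) → p (A2,B3) → a (A3,B6) → b (A6,B7) → p (A7,B8) → a (A8,B9).
So the longest common subsequence has length 6.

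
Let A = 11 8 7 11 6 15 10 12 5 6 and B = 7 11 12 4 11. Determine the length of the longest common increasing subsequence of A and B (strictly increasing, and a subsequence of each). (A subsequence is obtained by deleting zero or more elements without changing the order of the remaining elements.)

For each value that appears in both, track the longest common increasing run ending there.
The best achievable length is 3; one witness is 7, 11, 12 (A-positions 3,4,8, B-positions 1,2,3).

3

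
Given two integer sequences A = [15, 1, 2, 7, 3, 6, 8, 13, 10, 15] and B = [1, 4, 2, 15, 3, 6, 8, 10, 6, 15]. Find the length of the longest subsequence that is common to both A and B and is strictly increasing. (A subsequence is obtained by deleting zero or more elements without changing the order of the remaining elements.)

7

For each value that appears in both, track the longest common increasing run ending there.
The best achievable length is 7; one witness is 1, 2, 3, 6, 8, 10, 15 (A-positions 2,3,5,6,7,9,10, B-positions 1,3,5,6,7,8,10).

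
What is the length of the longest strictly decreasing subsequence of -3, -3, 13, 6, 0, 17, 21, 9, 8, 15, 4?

One longest decreasing subsequence is 13, 9, 8, 4 (positions 3,8,9,11), of length 4; no longer one exists.

4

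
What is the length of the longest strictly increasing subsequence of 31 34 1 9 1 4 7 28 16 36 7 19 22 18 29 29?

7

Scanning left to right, the best length ending at each element is: 31→1, 34→2, 1→1, 9→2, 1→1, 4→2, 7→3, 28→4, 16→4, 36→5, 7→3, 19→5, 22→6, 18→5, 29→7, 29→7.
So the longest increasing subsequence has length 7, e.g. 1, 4, 7, 16, 19, 22, 29.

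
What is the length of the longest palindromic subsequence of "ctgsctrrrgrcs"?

Using dp[i][j] = 2 + dp[i+1][j−1] if the ends match, else max(dp[i+1][j], dp[i][j−1]):
dp[1][13] = 8. A witness is scrrrrcs at positions 4,5,7,8,9,11,12,13.

8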